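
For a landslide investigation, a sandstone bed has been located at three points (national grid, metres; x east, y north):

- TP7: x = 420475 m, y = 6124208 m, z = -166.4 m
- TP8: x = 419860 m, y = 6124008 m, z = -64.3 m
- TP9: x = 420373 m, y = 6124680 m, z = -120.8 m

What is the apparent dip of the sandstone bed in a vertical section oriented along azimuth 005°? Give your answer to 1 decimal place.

2.3°

Let the plane be z = a·x + b·y + c.
TP8−TP7: −615a − 200b = 102.1;  TP9−TP7: −102a + 472b = 45.6.
Solving gives a = −0.18447, b = 0.05675.
Unit vector along 005° is (sin 5°, cos 5°) = (0.0872, 0.9962).
Slope in that direction = a·(0.0872) + b·(0.9962) = 0.04045.
Apparent dip = arctan|0.04045| = 2.3° (true dip is 10.9°, so apparent ≤ true as expected).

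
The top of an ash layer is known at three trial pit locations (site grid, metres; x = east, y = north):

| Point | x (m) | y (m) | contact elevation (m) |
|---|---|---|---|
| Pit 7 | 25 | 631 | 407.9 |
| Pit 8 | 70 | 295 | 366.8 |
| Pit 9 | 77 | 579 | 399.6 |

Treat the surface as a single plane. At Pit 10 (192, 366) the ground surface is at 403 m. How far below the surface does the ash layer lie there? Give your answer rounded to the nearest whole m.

33 m

Two edge vectors: Pit 7→Pit 8 = (45, -336, -41.1), Pit 7→Pit 9 = (52, -52, -8.3).
Normal n = (Pit 7→Pit 8) × (Pit 7→Pit 9) = (651.6, -1763.7, 15132).
So ∂z/∂x = −n_x/n_z = −0.04306 and ∂z/∂y = −n_y/n_z = 0.11655.
Intercept c from Pit 7: 407.9 + 1.08 − 73.55 = 335.43.
At (192, 366): z_contact = −8.3 + 42.7 + 335.43 = 369.8 m.
Depth below ground = 403 − 369.8 = 33 m.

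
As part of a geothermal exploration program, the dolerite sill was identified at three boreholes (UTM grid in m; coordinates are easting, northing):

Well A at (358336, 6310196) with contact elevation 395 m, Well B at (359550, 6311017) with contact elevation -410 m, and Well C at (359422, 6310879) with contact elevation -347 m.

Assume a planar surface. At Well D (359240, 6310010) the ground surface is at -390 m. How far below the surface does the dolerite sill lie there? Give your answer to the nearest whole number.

Let the plane be z = a·easting + b·northing + c.
Well B−Well A: 1214a + 821b = −805;  Well C−Well A: 1086a + 683b = −742.
Solving gives a = −0.95072385, b = 0.42530908.
Then c = 395 − a·358336 − b·6310196 = −2342710.06.
At (359240, 6310010): z_contact = −341538.0 + 2683704.5 − 2342710.06 = -543.6 m.
Depth below ground = -390 − (-543.6) = 154 m.

154 m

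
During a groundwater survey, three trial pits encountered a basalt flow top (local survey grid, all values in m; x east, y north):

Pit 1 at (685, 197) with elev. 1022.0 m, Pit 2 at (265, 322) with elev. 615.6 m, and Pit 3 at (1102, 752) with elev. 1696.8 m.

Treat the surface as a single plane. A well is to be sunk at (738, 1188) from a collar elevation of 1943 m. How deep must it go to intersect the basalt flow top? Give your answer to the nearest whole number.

468 m

Let the plane be z = a·x + b·y + c.
Pit 2−Pit 1: −420a + 125b = −406.4;  Pit 3−Pit 1: 417a + 555b = 674.8.
Solving gives a = 1.08652, b = 0.39950.
Then c = 1022 − a·685 − b·197 = 199.03.
At (738, 1188): z_contact = 801.9 + 474.6 + 199.03 = 1475.5 m.
Depth below ground = 1943 − 1475.5 = 468 m.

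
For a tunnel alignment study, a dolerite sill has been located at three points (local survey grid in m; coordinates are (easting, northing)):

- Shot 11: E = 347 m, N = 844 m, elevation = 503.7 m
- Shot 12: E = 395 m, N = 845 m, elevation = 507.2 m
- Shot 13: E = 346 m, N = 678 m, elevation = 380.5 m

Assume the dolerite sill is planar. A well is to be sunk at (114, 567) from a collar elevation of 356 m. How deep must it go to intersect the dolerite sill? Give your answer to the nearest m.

Two edge vectors: Shot 11→Shot 12 = (48, 1, 3.5), Shot 11→Shot 13 = (-1, -166, -123.2).
Normal n = (Shot 11→Shot 12) × (Shot 11→Shot 13) = (457.8, 5910.1, -7967).
So ∂z/∂E = −n_x/n_z = 0.05746 and ∂z/∂N = −n_y/n_z = 0.74182.
Intercept c from Shot 11: 503.7 − 19.94 − 626.10 = −142.34.
At (114, 567): z_contact = 6.6 + 420.6 − 142.34 = 284.8 m.
Depth below ground = 356 − 284.8 = 71 m.

71 m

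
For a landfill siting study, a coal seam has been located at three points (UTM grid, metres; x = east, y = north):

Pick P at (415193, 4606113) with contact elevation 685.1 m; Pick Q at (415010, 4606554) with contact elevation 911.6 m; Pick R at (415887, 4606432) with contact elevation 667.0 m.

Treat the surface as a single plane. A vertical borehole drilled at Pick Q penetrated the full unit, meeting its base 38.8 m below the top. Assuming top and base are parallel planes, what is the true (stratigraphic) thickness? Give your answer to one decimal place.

35.0 m

Two edge vectors: Pick P→Pick Q = (-183, 441, 226.5), Pick P→Pick R = (694, 319, -18.1).
Normal n = (Pick P→Pick Q) × (Pick P→Pick R) = (-80235.6, 153878.7, -364431).
So ∂z/∂x = −n_x/n_z = −0.22017 and ∂z/∂y = −n_y/n_z = 0.42224.
|∇z| = √(a²+b²) = 0.47620, so dip δ = arctan(0.47620) = 25.46°.
True thickness = vertical thickness × cos δ = 38.8 × cos 25.46° = 35.0 m.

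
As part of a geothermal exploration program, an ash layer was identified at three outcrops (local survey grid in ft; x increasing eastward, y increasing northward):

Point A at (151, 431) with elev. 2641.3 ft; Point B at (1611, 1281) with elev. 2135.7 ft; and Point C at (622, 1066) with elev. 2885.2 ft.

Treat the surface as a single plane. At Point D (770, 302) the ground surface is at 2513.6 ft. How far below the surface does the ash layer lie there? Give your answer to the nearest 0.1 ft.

638.7 ft

Two edge vectors: Point A→Point B = (1460, 850, -505.6), Point A→Point C = (471, 635, 243.9).
Normal n = (Point A→Point B) × (Point A→Point C) = (528371, -594231.6, 526750).
So ∂z/∂x = −n_x/n_z = −1.003077 and ∂z/∂y = −n_y/n_z = 1.128109.
Intercept c from Point A: 2641.3 + 151.46 − 486.22 = 2306.55.
At (770, 302): z_contact = −772.37 + 340.69 + 2306.55 = 1874.87 ft.
Depth below ground = 2513.6 − 1874.87 = 638.7 ft.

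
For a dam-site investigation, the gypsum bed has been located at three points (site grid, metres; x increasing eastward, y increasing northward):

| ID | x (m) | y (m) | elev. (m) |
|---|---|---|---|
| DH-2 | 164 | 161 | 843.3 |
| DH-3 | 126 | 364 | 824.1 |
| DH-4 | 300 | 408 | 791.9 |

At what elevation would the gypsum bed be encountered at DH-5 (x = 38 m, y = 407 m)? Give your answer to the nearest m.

Two edge vectors: DH-2→DH-3 = (-38, 203, -19.2), DH-2→DH-4 = (136, 247, -51.4).
Normal n = (DH-2→DH-3) × (DH-2→DH-4) = (-5691.8, -4564.4, -36994).
So ∂z/∂x = −n_x/n_z = −0.15386 and ∂z/∂y = −n_y/n_z = −0.12338.
Intercept c from DH-2: 843.3 + 25.23 + 19.86 = 888.40.
At (38, 407): z = −5.8 − 50.2 + 888.40 = 832.3 m.

832 m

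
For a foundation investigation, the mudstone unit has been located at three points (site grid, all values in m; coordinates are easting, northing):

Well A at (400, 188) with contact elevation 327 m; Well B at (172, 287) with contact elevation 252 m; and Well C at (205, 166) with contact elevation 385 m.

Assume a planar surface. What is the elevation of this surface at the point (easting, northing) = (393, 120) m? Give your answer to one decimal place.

406.0 m

Let the plane be z = a·easting + b·northing + c.
Well B−Well A: −228a + 99b = −75;  Well C−Well A: −195a − 22b = 58.
Solving gives a = −0.16825, b = −1.14506.
Then c = 327 − a·400 − b·188 = 609.57.
At (393, 120): z = −66.1 − 137.4 + 609.57 = 406.0 m.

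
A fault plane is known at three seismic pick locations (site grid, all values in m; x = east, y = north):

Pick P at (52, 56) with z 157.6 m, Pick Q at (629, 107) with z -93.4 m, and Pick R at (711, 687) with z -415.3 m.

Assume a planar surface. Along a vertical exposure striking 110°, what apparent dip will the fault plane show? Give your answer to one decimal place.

11.1°

Let the plane be z = a·x + b·y + c.
Pick Q−Pick P: 577a + 51b = −251;  Pick R−Pick P: 659a + 631b = −572.9.
Solving gives a = −0.39084, b = −0.49974.
Unit vector along 110° is (sin 110°, cos 110°) = (0.9397, -0.3420).
Slope in that direction = a·(0.9397) + b·(-0.3420) = −0.19634.
Apparent dip = arctan|0.19634| = 11.1° (true dip is 32.4°, so apparent ≤ true as expected).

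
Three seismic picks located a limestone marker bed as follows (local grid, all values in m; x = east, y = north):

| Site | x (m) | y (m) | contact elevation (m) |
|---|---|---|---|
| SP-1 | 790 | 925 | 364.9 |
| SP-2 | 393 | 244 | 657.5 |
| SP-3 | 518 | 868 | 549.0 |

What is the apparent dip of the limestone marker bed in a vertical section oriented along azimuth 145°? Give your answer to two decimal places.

19.32°

Let the plane be z = a·x + b·y + c.
SP-2−SP-1: −397a − 681b = 292.6;  SP-3−SP-1: −272a − 57b = 184.1.
Solving gives a = −0.66846, b = −0.03997.
Unit vector along 145° is (sin 145°, cos 145°) = (0.5736, -0.8192).
Slope in that direction = a·(0.5736) + b·(-0.8192) = −0.35067.
Apparent dip = arctan|0.35067| = 19.32° (true dip is 33.8°, so apparent ≤ true as expected).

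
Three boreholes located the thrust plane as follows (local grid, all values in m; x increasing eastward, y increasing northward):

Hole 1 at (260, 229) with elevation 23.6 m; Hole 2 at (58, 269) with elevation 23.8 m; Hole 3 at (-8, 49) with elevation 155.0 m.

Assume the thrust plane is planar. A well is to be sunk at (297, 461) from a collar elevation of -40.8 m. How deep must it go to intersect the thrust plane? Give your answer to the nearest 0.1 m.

Let the plane be z = a·x + b·y + c.
Hole 2−Hole 1: −202a + 40b = 0.2;  Hole 3−Hole 1: −268a − 180b = 131.4.
Solving gives a = −0.11240, b = −0.56264.
Then c = 23.6 − a·260 − b·229 = 181.67.
At (297, 461): z_contact = −33.38 − 259.38 + 181.67 = -111.09 m.
Depth below ground = -40.8 − (-111.09) = 70.3 m.

70.3 m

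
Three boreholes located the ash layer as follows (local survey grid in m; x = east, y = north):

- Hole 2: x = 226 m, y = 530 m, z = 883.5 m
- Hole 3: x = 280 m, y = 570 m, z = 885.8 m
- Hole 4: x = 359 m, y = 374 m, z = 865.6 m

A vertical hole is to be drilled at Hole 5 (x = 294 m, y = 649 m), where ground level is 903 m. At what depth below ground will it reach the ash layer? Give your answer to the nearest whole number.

10 m

Let the plane be z = a·x + b·y + c.
Hole 3−Hole 2: 54a + 40b = 2.3;  Hole 4−Hole 2: 133a − 156b = −17.9.
Solving gives a = −0.02599, b = 0.09259.
Then c = 883.5 − a·226 − b·530 = 840.30.
At (294, 649): z_contact = −7.6 + 60.1 + 840.30 = 892.8 m.
Depth below ground = 903 − 892.8 = 10 m.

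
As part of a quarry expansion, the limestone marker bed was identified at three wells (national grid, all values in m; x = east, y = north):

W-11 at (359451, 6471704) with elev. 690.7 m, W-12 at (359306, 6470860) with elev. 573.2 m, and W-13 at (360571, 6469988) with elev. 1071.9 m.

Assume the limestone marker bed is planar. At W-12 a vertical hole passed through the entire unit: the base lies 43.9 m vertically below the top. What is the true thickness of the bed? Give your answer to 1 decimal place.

Let the plane be z = a·x + b·y + c.
W-12−W-11: −145a − 844b = −117.5;  W-13−W-11: 1120a − 1716b = 381.2.
Solving gives a = 0.43829, b = 0.06392.
|∇z| = √(a²+b²) = 0.44293, so dip δ = arctan(0.44293) = 23.89°.
True thickness = vertical thickness × cos δ = 43.9 × cos 23.89° = 40.1 m.

40.1 m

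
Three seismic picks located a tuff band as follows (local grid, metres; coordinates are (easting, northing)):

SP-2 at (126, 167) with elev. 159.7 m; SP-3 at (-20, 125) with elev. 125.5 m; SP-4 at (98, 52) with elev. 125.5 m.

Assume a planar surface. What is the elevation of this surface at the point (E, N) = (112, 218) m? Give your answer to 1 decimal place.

Let the plane be z = a·E + b·N + c.
SP-3−SP-2: −146a − 42b = −34.2;  SP-4−SP-2: −28a − 115b = −34.2.
Solving gives a = 0.15989, b = 0.25846.
Then c = 159.7 − a·126 − b·167 = 96.39.
At (112, 218): z = 17.9 + 56.3 + 96.39 = 170.6 m.

170.6 m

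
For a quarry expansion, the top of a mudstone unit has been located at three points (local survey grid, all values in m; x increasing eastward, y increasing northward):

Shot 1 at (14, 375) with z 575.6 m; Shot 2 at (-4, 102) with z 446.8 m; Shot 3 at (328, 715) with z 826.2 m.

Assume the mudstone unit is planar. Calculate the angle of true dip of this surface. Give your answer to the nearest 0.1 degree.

28.7°

Let the plane be z = a·x + b·y + c.
Shot 2−Shot 1: −18a − 273b = −128.8;  Shot 3−Shot 1: 314a + 340b = 250.6.
Solving gives a = 0.30931, b = 0.45140.
Gradient magnitude |∇z| = √(a² + b²) = √(0.09567 + 0.20376) = 0.54721.
True dip = arctan(0.54721) = 28.7°, dipping toward SW (azimuth ≈ 214°).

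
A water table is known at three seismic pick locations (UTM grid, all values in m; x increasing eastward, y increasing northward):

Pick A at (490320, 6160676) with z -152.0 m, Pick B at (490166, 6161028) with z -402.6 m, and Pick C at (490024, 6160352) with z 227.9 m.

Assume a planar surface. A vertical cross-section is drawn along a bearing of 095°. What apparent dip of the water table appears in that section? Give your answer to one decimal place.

Let the plane be z = a·x + b·y + c.
Pick B−Pick A: −154a + 352b = −250.6;  Pick C−Pick A: −296a − 324b = 379.9.
Solving gives a = −0.34091, b = −0.86108.
Unit vector along 095° is (sin 95°, cos 95°) = (0.9962, -0.0872).
Slope in that direction = a·(0.9962) + b·(-0.0872) = −0.26457.
Apparent dip = arctan|0.26457| = 14.8° (true dip is 42.8°, so apparent ≤ true as expected).

14.8°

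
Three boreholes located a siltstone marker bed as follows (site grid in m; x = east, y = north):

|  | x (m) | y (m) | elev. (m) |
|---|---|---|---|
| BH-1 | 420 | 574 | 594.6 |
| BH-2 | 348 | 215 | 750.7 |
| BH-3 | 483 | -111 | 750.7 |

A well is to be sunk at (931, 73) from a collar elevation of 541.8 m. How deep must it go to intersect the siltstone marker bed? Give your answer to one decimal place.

Let the plane be z = a·x + b·y + c.
BH-2−BH-1: −72a − 359b = 156.1;  BH-3−BH-1: 63a − 685b = 156.1.
Solving gives a = −0.70741, b = −0.29294.
Then c = 594.6 − a·420 − b·574 = 1059.86.
At (931, 73): z_contact = −658.59 − 21.38 + 1059.86 = 379.88 m.
Depth below ground = 541.8 − 379.88 = 161.9 m.

161.9 m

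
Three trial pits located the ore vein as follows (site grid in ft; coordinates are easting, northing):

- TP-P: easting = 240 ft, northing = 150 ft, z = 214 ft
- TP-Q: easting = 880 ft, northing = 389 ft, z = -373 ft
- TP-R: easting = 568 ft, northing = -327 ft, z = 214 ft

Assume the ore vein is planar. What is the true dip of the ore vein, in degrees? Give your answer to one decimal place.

41.5°

Let the plane be z = a·easting + b·northing + c.
TP-Q−TP-P: 640a + 239b = −587;  TP-R−TP-P: 328a − 477b = 0.
Solving gives a = −0.72979, b = −0.50182.
Gradient magnitude |∇z| = √(a² + b²) = √(0.53259 + 0.25183) = 0.88567.
True dip = arctan(0.88567) = 41.5°, dipping toward NE (azimuth ≈ 055°).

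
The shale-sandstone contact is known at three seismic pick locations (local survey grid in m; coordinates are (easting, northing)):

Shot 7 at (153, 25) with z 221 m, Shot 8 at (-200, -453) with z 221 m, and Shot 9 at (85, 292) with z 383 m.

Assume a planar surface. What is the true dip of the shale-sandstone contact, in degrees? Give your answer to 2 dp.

Two edge vectors: Shot 7→Shot 8 = (-353, -478, 0), Shot 7→Shot 9 = (-68, 267, 162).
Normal n = (Shot 7→Shot 8) × (Shot 7→Shot 9) = (-77436, 57186, -126755).
So ∂z/∂E = −n_x/n_z = −0.61091 and ∂z/∂N = −n_y/n_z = 0.45115.
Gradient magnitude |∇z| = √(a² + b²) = √(0.37321 + 0.20354) = 0.75944.
True dip = arctan(0.75944) = 37.21°, dipping toward SE (azimuth ≈ 126°).

37.21°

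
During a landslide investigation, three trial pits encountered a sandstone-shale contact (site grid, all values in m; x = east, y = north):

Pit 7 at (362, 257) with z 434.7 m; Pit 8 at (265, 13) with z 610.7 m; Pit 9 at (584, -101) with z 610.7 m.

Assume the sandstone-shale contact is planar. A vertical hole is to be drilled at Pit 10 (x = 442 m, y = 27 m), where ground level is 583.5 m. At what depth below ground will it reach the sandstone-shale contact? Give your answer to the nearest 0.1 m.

21.6 m

Let the plane be z = a·x + b·y + c.
Pit 8−Pit 7: −97a − 244b = 176;  Pit 9−Pit 7: 222a − 358b = 176.
Solving gives a = −0.22571, b = −0.63158.
Then c = 434.7 − a·362 − b·257 = 678.72.
At (442, 27): z_contact = −99.76 − 17.05 + 678.72 = 561.91 m.
Depth below ground = 583.5 − 561.91 = 21.6 m.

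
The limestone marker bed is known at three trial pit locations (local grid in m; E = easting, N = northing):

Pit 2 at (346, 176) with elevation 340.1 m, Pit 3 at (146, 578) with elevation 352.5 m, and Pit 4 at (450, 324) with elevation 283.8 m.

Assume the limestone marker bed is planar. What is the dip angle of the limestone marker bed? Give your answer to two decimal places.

Let the plane be z = a·E + b·N + c.
Pit 3−Pit 2: −200a + 402b = 12.4;  Pit 4−Pit 2: 104a + 148b = −56.3.
Solving gives a = −0.34265, b = −0.13963.
Gradient magnitude |∇z| = √(a² + b²) = √(0.11741 + 0.01950) = 0.37000.
True dip = arctan(0.37000) = 20.30°, dipping toward ENE (azimuth ≈ 068°).

20.30°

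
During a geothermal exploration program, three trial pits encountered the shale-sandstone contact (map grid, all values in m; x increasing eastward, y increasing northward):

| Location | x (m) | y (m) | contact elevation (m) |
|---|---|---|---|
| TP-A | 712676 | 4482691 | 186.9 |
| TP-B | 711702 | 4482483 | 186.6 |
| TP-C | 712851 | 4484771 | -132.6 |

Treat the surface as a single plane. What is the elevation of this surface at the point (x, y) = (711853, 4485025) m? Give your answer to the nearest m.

-206 m

Two edge vectors: TP-A→TP-B = (-974, -208, -0.3), TP-A→TP-C = (175, 2080, -319.5).
Normal n = (TP-A→TP-B) × (TP-A→TP-C) = (67080, -311245.5, -1989520).
So ∂z/∂x = −n_x/n_z = 0.03371668 and ∂z/∂y = −n_y/n_z = −0.15644251.
Intercept c from TP-A: 186.9 − 24029.07 + 701283.43 = 677441.26.
At (711853, 4485025): z = 24001.3 − 701648.6 + 677441.26 = -206.0 m.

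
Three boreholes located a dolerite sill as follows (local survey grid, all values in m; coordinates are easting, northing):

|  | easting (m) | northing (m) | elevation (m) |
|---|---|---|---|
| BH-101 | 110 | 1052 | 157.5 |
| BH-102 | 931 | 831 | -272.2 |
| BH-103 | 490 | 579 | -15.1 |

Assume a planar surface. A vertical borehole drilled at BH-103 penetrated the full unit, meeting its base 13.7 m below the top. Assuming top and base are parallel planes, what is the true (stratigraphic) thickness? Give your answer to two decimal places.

12.02 m

Let the plane be z = a·easting + b·northing + c.
BH-102−BH-101: 821a − 221b = −429.7;  BH-103−BH-101: 380a − 473b = −172.6.
Solving gives a = −0.54247, b = −0.07091.
|∇z| = √(a²+b²) = 0.54709, so dip δ = arctan(0.54709) = 28.68°.
True thickness = vertical thickness × cos δ = 13.7 × cos 28.68° = 12.02 m.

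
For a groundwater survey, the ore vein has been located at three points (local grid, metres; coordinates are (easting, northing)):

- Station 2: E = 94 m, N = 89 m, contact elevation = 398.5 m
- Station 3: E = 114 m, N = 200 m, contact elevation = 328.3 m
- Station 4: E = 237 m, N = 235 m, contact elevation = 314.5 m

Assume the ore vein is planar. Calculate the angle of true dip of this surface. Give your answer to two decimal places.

32.99°

Let the plane be z = a·E + b·N + c.
Station 3−Station 2: 20a + 111b = −70.2;  Station 4−Station 2: 143a + 146b = −84.
Solving gives a = 0.07143, b = −0.64530.
Gradient magnitude |∇z| = √(a² + b²) = √(0.00510 + 0.41641) = 0.64924.
True dip = arctan(0.64924) = 32.99°, dipping toward N (azimuth ≈ 354°).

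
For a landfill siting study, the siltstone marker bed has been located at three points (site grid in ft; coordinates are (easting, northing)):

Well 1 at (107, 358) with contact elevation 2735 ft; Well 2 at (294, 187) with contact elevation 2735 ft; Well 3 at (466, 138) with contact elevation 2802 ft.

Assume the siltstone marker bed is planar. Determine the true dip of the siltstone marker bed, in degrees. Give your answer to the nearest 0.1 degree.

Two edge vectors: Well 1→Well 2 = (187, -171, 0), Well 1→Well 3 = (359, -220, 67).
Normal n = (Well 1→Well 2) × (Well 1→Well 3) = (-11457, -12529, 20249).
So ∂z/∂E = −n_x/n_z = 0.56581 and ∂z/∂N = −n_y/n_z = 0.61875.
Gradient magnitude |∇z| = √(a² + b²) = √(0.32014 + 0.38285) = 0.83844.
True dip = arctan(0.83844) = 40.0°, dipping toward SW (azimuth ≈ 222°).

40.0°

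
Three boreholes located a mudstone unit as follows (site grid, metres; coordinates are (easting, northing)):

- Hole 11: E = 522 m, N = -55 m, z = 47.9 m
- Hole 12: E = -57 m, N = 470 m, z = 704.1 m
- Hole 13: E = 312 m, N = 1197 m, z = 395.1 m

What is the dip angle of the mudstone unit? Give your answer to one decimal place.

46.3°

Two edge vectors: Hole 11→Hole 12 = (-579, 525, 656.2), Hole 11→Hole 13 = (-210, 1252, 347.2).
Normal n = (Hole 11→Hole 12) × (Hole 11→Hole 13) = (-639282.4, 63226.8, -614658).
So ∂z/∂E = −n_x/n_z = −1.04006 and ∂z/∂N = −n_y/n_z = 0.10287.
Gradient magnitude |∇z| = √(a² + b²) = √(1.08173 + 0.01058) = 1.04514.
True dip = arctan(1.04514) = 46.3°, dipping toward E (azimuth ≈ 096°).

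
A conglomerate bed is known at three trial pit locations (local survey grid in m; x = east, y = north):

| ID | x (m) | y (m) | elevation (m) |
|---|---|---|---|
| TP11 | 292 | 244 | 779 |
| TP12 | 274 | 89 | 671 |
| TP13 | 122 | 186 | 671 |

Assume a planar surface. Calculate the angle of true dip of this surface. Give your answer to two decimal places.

37.58°

Two edge vectors: TP11→TP12 = (-18, -155, -108), TP11→TP13 = (-170, -58, -108).
Normal n = (TP11→TP12) × (TP11→TP13) = (10476, 16416, -25306).
So ∂z/∂x = −n_x/n_z = 0.41397 and ∂z/∂y = −n_y/n_z = 0.64870.
Gradient magnitude |∇z| = √(a² + b²) = √(0.17137 + 0.42081) = 0.76954.
True dip = arctan(0.76954) = 37.58°, dipping toward SSW (azimuth ≈ 213°).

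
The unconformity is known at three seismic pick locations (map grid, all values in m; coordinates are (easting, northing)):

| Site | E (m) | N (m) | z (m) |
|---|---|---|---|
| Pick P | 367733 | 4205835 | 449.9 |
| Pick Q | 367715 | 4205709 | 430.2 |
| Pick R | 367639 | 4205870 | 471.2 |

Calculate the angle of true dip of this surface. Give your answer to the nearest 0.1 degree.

13.5°

Let the plane be z = a·E + b·N + c.
Pick Q−Pick P: −18a − 126b = −19.7;  Pick R−Pick P: −94a + 35b = 21.3.
Solving gives a = −0.15988, b = 0.17919.
Gradient magnitude |∇z| = √(a² + b²) = √(0.02556 + 0.03211) = 0.24014.
True dip = arctan(0.24014) = 13.5°, dipping toward SE (azimuth ≈ 138°).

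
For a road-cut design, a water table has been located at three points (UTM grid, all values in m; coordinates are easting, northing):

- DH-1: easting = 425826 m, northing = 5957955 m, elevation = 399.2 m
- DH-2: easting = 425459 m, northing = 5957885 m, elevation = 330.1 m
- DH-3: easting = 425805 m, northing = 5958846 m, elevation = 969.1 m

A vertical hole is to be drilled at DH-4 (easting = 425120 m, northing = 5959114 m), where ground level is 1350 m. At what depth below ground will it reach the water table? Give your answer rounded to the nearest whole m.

Two edge vectors: DH-1→DH-2 = (-367, -70, -69.1), DH-1→DH-3 = (-21, 891, 569.9).
Normal n = (DH-1→DH-2) × (DH-1→DH-3) = (21675.1, 210604.4, -328467).
So ∂z/∂easting = −n_x/n_z = 0.06598867 and ∂z/∂northing = −n_y/n_z = 0.64117369.
Intercept c from DH-1: 399.2 − 28099.69 − 3820084.02 = −3847784.51.
At (425120, 5959114): z_contact = 28053.1 + 3820827.1 − 3847784.51 = 1095.7 m.
Depth below ground = 1350 − 1095.7 = 254 m.

254 m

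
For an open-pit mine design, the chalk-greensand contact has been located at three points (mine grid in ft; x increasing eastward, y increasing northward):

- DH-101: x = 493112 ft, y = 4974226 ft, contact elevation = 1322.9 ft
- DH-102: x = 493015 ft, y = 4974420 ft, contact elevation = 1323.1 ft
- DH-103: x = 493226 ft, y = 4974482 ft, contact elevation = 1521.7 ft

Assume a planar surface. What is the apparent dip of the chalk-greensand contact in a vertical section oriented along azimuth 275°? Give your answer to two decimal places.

38.01°

Two edge vectors: DH-101→DH-102 = (-97, 194, 0.2), DH-101→DH-103 = (114, 256, 198.8).
Normal n = (DH-101→DH-102) × (DH-101→DH-103) = (38516, 19306.4, -46948).
So ∂z/∂x = −n_x/n_z = 0.82040 and ∂z/∂y = −n_y/n_z = 0.41123.
Unit vector along 275° is (sin 275°, cos 275°) = (-0.9962, 0.0872).
Slope in that direction = a·(-0.9962) + b·(0.0872) = −0.78143.
Apparent dip = arctan|0.78143| = 38.01° (true dip is 42.5°, so apparent ≤ true as expected).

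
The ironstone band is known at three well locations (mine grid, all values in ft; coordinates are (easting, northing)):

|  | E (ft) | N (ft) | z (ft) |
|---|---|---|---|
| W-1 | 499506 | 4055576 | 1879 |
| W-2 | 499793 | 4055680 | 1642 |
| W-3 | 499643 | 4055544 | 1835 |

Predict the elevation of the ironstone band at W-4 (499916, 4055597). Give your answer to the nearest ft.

Let the plane be z = a·E + b·N + c.
W-2−W-1: 287a + 104b = −237;  W-3−W-1: 137a − 32b = −44.
Solving gives a = −0.51894845, b = −0.84674804.
Then c = 1879 − a·499506 − b·4055576 = 3695147.88.
At (499916, 4055597): z = −259430.6 − 3434068.8 + 3695147.88 = 1648.4 ft.

1648 ft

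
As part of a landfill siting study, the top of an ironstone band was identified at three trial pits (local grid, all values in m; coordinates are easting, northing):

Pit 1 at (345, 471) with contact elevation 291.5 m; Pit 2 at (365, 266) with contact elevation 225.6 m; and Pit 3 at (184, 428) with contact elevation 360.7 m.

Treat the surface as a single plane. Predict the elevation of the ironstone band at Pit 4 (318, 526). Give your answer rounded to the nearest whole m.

320 m

Let the plane be z = a·easting + b·northing + c.
Pit 2−Pit 1: 20a − 205b = −65.9;  Pit 3−Pit 1: −161a − 43b = 69.2.
Solving gives a = −0.50257, b = 0.27243.
Then c = 291.5 − a·345 − b·471 = 336.57.
At (318, 526): z = −159.8 + 143.3 + 336.57 = 320.1 m.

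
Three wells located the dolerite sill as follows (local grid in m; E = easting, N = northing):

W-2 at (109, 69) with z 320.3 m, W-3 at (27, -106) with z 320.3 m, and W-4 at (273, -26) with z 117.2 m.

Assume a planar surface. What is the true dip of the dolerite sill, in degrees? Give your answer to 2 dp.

Two edge vectors: W-2→W-3 = (-82, -175, 0), W-2→W-4 = (164, -95, -203.1).
Normal n = (W-2→W-3) × (W-2→W-4) = (35542.5, -16654.2, 36490).
So ∂z/∂E = −n_x/n_z = −0.97403 and ∂z/∂N = −n_y/n_z = 0.45640.
Gradient magnitude |∇z| = √(a² + b²) = √(0.94874 + 0.20831) = 1.07566.
True dip = arctan(1.07566) = 47.09°, dipping toward ESE (azimuth ≈ 115°).

47.09°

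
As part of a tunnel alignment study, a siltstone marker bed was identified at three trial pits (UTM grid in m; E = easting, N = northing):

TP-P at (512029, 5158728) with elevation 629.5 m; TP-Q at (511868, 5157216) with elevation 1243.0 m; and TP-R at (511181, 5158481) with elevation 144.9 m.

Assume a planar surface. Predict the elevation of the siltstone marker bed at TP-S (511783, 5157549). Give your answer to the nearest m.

Let the plane be z = a·E + b·N + c.
TP-Q−TP-P: −161a − 1512b = 613.5;  TP-R−TP-P: −848a − 247b = −484.6.
Solving gives a = 0.71172190, b = −0.48153917.
Then c = 629.5 − a·512029 − b·5158728 = 2120336.85.
At (511783, 5157549): z = 364247.2 − 2483561.9 + 2120336.85 = 1022.2 m.

1022 m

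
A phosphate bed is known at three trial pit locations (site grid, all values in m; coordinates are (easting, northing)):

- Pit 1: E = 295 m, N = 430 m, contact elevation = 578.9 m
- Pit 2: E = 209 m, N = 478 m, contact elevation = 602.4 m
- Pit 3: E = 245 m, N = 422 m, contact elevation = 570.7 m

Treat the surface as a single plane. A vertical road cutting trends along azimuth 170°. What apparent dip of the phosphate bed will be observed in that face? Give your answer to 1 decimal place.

Let the plane be z = a·E + b·N + c.
Pit 2−Pit 1: −86a + 48b = 23.5;  Pit 3−Pit 1: −50a − 8b = −8.2.
Solving gives a = 0.06658, b = 0.60887.
Unit vector along 170° is (sin 170°, cos 170°) = (0.1736, -0.9848).
Slope in that direction = a·(0.1736) + b·(-0.9848) = −0.58806.
Apparent dip = arctan|0.58806| = 30.5° (true dip is 31.5°, so apparent ≤ true as expected).

30.5°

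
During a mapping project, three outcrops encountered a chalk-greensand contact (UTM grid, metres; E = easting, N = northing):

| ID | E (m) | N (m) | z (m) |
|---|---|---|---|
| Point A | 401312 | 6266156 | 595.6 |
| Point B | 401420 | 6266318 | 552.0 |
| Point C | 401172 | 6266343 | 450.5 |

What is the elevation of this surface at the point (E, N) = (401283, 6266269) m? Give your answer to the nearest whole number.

528 m

Let the plane be z = a·E + b·N + c.
Point B−Point A: 108a + 162b = −43.6;  Point C−Point A: −140a + 187b = −145.1.
Solving gives a = 0.35807911, b = −0.50785521.
Then c = 595.6 − a·401312 − b·6266156 = 3039194.13.
At (401283, 6266269): z = 143691.1 − 3182357.4 + 3039194.13 = 527.8 m.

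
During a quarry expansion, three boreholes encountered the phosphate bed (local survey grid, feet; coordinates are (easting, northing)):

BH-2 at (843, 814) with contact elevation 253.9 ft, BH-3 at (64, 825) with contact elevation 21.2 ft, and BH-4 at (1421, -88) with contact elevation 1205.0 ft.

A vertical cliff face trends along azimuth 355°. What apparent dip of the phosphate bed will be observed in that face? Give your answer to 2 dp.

41.75°

Two edge vectors: BH-2→BH-3 = (-779, 11, -232.7), BH-2→BH-4 = (578, -902, 951.1).
Normal n = (BH-2→BH-3) × (BH-2→BH-4) = (-199433.3, 606406.3, 696300).
So ∂z/∂E = −n_x/n_z = 0.28642 and ∂z/∂N = −n_y/n_z = −0.87090.
Unit vector along 355° is (sin 355°, cos 355°) = (-0.0872, 0.9962).
Slope in that direction = a·(-0.0872) + b·(0.9962) = −0.89255.
Apparent dip = arctan|0.89255| = 41.75° (true dip is 42.5°, so apparent ≤ true as expected).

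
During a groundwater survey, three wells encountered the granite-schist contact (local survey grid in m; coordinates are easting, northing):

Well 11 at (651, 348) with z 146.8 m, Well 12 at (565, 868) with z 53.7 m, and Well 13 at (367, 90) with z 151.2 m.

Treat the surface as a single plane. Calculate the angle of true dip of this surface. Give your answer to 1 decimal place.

11.5°

Two edge vectors: Well 11→Well 12 = (-86, 520, -93.1), Well 11→Well 13 = (-284, -258, 4.4).
Normal n = (Well 11→Well 12) × (Well 11→Well 13) = (-21731.8, 26818.8, 169868).
So ∂z/∂easting = −n_x/n_z = 0.12793 and ∂z/∂northing = −n_y/n_z = −0.15788.
Gradient magnitude |∇z| = √(a² + b²) = √(0.01637 + 0.02493) = 0.20321.
True dip = arctan(0.20321) = 11.5°, dipping toward NW (azimuth ≈ 321°).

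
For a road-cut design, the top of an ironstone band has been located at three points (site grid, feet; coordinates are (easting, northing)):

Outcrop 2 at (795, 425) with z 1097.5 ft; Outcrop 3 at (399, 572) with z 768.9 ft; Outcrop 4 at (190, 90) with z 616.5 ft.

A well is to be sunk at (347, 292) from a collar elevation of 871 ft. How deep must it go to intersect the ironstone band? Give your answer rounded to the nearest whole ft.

134 ft

Two edge vectors: Outcrop 2→Outcrop 3 = (-396, 147, -328.6), Outcrop 2→Outcrop 4 = (-605, -335, -481).
Normal n = (Outcrop 2→Outcrop 3) × (Outcrop 2→Outcrop 4) = (-180788, 8327, 221595).
So ∂z/∂E = −n_x/n_z = 0.81585 and ∂z/∂N = −n_y/n_z = −0.03758.
Intercept c from Outcrop 2: 1097.5 − 648.60 + 15.97 = 464.87.
At (347, 292): z_contact = 283.1 − 11.0 + 464.87 = 737.0 ft.
Depth below ground = 871 − 737.0 = 134 ft.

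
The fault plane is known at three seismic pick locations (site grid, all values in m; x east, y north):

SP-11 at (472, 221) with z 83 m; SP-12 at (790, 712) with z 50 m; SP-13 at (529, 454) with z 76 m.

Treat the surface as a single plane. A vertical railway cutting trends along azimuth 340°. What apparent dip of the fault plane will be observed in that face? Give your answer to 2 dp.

1.40°

Two edge vectors: SP-11→SP-12 = (318, 491, -33), SP-11→SP-13 = (57, 233, -7).
Normal n = (SP-11→SP-12) × (SP-11→SP-13) = (4252, 345, 46107).
So ∂z/∂x = −n_x/n_z = −0.09222 and ∂z/∂y = −n_y/n_z = −0.00748.
Unit vector along 340° is (sin 340°, cos 340°) = (-0.3420, 0.9397).
Slope in that direction = a·(-0.3420) + b·(0.9397) = 0.02451.
Apparent dip = arctan|0.02451| = 1.40° (true dip is 5.3°, so apparent ≤ true as expected).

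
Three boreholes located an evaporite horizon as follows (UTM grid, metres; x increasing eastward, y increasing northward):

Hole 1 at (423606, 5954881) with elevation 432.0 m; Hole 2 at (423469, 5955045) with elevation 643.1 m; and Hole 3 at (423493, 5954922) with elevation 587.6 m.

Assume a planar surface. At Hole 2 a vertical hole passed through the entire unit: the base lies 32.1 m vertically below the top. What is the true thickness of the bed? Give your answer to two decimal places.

19.38 m

Let the plane be z = a·x + b·y + c.
Hole 2−Hole 1: −137a + 164b = 211.1;  Hole 3−Hole 1: −113a + 41b = 155.6.
Solving gives a = −1.30571, b = 0.19645.
|∇z| = √(a²+b²) = 1.32041, so dip δ = arctan(1.32041) = 52.86°.
True thickness = vertical thickness × cos δ = 32.1 × cos 52.86° = 19.38 m.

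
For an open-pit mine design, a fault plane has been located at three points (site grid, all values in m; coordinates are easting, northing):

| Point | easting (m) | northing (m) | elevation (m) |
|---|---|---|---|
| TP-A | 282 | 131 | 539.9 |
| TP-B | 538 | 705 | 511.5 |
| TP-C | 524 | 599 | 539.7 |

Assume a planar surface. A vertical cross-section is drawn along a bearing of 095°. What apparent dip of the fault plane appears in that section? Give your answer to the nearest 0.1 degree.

35.7°

Let the plane be z = a·easting + b·northing + c.
TP-B−TP-A: 256a + 574b = −28.4;  TP-C−TP-A: 242a + 468b = −0.2.
Solving gives a = 0.68986, b = −0.35715.
Unit vector along 095° is (sin 95°, cos 95°) = (0.9962, -0.0872).
Slope in that direction = a·(0.9962) + b·(-0.0872) = 0.71837.
Apparent dip = arctan|0.71837| = 35.7° (true dip is 37.8°, so apparent ≤ true as expected).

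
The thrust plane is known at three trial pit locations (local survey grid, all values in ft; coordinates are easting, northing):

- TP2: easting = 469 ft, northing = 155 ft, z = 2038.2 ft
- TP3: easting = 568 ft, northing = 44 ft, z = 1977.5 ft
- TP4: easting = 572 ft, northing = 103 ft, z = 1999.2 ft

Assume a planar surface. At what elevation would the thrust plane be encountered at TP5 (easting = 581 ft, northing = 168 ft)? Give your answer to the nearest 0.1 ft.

Two edge vectors: TP2→TP3 = (99, -111, -60.7), TP2→TP4 = (103, -52, -39).
Normal n = (TP2→TP3) × (TP2→TP4) = (1172.6, -2391.1, 6285).
So ∂z/∂easting = −n_x/n_z = −0.18657 and ∂z/∂northing = −n_y/n_z = 0.38045.
Intercept c from TP2: 2038.2 + 87.50 − 58.97 = 2066.73.
At (581, 168): z = −108.4 + 63.9 + 2066.73 = 2022.2 ft.

2022.2 ft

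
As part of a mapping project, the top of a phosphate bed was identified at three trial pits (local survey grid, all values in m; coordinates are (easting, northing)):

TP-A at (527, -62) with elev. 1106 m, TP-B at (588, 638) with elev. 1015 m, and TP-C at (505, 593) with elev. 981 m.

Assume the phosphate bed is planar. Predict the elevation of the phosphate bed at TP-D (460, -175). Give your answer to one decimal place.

Let the plane be z = a·E + b·N + c.
TP-B−TP-A: 61a + 700b = −91;  TP-C−TP-A: −22a + 655b = −125.
Solving gives a = 0.50393, b = −0.17391.
Then c = 1106 − a·527 − b·-62 = 829.65.
At (460, -175): z = 231.8 + 30.4 + 829.65 = 1091.9 m.

1091.9 m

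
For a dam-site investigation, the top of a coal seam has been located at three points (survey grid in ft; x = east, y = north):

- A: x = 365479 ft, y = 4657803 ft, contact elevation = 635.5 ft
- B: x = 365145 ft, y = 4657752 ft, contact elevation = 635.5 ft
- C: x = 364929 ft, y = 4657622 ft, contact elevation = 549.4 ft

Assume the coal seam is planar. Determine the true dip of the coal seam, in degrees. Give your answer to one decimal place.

41.9°

Let the plane be z = a·x + b·y + c.
B−A: −334a − 51b = 0;  C−A: −550a − 181b = −86.1.
Solving gives a = −0.13551, b = 0.88746.
Gradient magnitude |∇z| = √(a² + b²) = √(0.01836 + 0.78759) = 0.89775.
True dip = arctan(0.89775) = 41.9°, dipping toward S (azimuth ≈ 171°).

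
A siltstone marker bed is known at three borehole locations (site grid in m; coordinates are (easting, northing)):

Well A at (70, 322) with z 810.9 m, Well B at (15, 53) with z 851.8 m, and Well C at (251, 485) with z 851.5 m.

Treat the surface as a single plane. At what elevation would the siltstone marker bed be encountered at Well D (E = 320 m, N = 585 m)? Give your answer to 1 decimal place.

Two edge vectors: Well A→Well B = (-55, -269, 40.9), Well A→Well C = (181, 163, 40.6).
Normal n = (Well A→Well B) × (Well A→Well C) = (-17588.1, 9635.9, 39724).
So ∂z/∂E = −n_x/n_z = 0.44276 and ∂z/∂N = −n_y/n_z = −0.24257.
Intercept c from Well A: 810.9 − 30.99 + 78.11 = 858.01.
At (320, 585): z = 141.7 − 141.9 + 858.01 = 857.8 m.

857.8 m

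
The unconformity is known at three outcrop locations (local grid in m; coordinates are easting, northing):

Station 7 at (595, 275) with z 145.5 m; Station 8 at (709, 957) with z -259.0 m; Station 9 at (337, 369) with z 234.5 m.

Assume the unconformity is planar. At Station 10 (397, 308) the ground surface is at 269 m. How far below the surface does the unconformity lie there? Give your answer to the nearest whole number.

Let the plane be z = a·easting + b·northing + c.
Station 8−Station 7: 114a + 682b = −404.5;  Station 9−Station 7: −258a + 94b = 89.
Solving gives a = −0.52885, b = −0.50471.
Then c = 145.5 − a·595 − b·275 = 598.96.
At (397, 308): z_contact = −210.0 − 155.5 + 598.96 = 233.6 m.
Depth below ground = 269 − 233.6 = 35 m.

35 m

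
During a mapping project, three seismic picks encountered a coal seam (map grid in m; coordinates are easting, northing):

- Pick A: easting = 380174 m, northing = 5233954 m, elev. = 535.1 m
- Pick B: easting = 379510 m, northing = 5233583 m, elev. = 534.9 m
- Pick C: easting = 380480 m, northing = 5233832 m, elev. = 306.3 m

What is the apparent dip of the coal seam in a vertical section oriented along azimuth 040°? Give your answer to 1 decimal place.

Let the plane be z = a·easting + b·northing + c.
Pick B−Pick A: −664a − 371b = −0.2;  Pick C−Pick A: 306a − 122b = −228.8.
Solving gives a = −0.43622, b = 0.78127.
Unit vector along 040° is (sin 40°, cos 40°) = (0.6428, 0.7660).
Slope in that direction = a·(0.6428) + b·(0.7660) = 0.31809.
Apparent dip = arctan|0.31809| = 17.6° (true dip is 41.8°, so apparent ≤ true as expected).

17.6°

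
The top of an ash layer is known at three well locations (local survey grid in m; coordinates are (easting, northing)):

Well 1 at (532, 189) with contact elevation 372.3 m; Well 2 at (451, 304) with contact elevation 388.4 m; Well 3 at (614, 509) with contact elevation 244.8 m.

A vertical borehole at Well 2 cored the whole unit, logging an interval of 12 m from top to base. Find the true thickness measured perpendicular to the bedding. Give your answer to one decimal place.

Two edge vectors: Well 1→Well 2 = (-81, 115, 16.1), Well 1→Well 3 = (82, 320, -127.5).
Normal n = (Well 1→Well 2) × (Well 1→Well 3) = (-19814.5, -9007.3, -35350).
So ∂z/∂E = −n_x/n_z = −0.56052 and ∂z/∂N = −n_y/n_z = −0.25480.
|∇z| = √(a²+b²) = 0.61572, so dip δ = arctan(0.61572) = 31.62°.
True thickness = vertical thickness × cos δ = 12 × cos 31.62° = 10.2 m.

10.2 m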